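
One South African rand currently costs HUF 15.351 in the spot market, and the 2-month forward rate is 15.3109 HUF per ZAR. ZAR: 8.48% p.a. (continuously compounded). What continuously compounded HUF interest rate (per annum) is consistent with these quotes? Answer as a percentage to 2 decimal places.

6.91%

T = 2/12 years.
CIP gives F = S · g_HUF/g_ZAR, so g_HUF/g_ZAR = 15.3109/15.351 = 0.9973878.
ZAR growth factor: e^(0.0848×2/12) = 1.0142337.
Hence g_HUF = 1.0115843.
Take logs: ln 1.0115843 / (2/12) = 0.069106, so 6.91%.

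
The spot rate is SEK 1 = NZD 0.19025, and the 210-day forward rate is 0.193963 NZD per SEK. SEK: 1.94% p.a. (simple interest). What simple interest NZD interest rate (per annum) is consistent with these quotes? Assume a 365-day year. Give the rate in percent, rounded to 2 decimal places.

5.37%

T = 210/365 years.
CIP gives F = S · g_NZD/g_SEK, so g_NZD/g_SEK = 0.193963/0.19025 = 1.0195164.
The SEK side grows by 1 + 0.0194×210/365 = 1.0111616.
That pins the NZD growth at 1.0308958.
r = (1.0308958 − 1)/(210/365) = 0.053700 → 5.37%.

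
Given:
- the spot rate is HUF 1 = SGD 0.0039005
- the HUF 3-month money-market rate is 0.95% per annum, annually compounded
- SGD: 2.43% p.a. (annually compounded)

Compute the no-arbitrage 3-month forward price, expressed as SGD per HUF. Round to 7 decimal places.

0.0039147

T = 3/12 years.
Growth of 1 SGD over T: (1 + 0.0243)^(3/12) = 1.0060204.
HUF growth factor: (1 + 0.0095)^(3/12) = 1.0023666.
CIP: F = S · (grow SGD)/(grow HUF) = 0.0039005 × 1.0060204/1.0023666 = 0.003914718 SGD per HUF.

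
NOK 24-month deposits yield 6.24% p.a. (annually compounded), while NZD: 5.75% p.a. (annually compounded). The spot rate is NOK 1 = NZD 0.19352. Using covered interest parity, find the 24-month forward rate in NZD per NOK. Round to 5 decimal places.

T = 2 years.
NZD accumulates by (1 + 0.0575)^2 = 1.1183063.
NOK growth factor: (1 + 0.0624)^2 = 1.1286938.
So F = 0.19352 × 1.1183063 / 1.1286938 = 0.1917390 (NZD/NOK).

0.19174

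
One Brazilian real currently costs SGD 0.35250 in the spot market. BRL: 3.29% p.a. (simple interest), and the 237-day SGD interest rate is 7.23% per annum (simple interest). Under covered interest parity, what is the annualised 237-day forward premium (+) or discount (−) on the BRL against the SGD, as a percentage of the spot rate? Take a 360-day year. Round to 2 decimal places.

+3.86%

T = 237/360 years.
F = S · g_SGD/g_BRL = 0.3525 × 1.0475975/1.0216592 = 0.36144941.
Annualised premium = (F − S)/S × (1/T) = (0.36144941 − 0.3525)/0.3525 ÷ (237/360) = 3.86%.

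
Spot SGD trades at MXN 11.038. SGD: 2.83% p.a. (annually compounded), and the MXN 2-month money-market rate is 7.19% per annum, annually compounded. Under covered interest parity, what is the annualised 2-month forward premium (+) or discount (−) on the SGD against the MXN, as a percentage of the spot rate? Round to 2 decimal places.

+4.17%

T = 2/12 years.
CIP forward (MXN per SGD) = 11.038 × 1.0116393/1.004662 = 11.114658.
Annualised premium = (F − S)/S × (1/T) = (11.114658 − 11.038)/11.038 ÷ (2/12) = 4.17%.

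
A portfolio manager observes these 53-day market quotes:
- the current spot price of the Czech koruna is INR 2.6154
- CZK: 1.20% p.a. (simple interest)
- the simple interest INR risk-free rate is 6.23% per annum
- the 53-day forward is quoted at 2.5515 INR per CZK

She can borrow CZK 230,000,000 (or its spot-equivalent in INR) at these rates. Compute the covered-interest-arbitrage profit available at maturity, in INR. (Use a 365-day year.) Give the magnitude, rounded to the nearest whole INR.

INR 19,116,173

T = 53/365 years.
Route A — deposit CZK, sell forward: 230,000,000 × 1.00174246575 × 2.5515 = INR 587,867,557.31.
Route B — convert at spot, deposit INR: 230,000,000 × 2.6154 × 1.00904630137 = INR 606,983,730.22.
The quoted forward undervalues CZK, so borrow CZK, convert to INR at spot, deposit the INR at 6.23%, and buy CZK forward at 2.5515 to cover the loan.
Profit = 606,983,730.22 − 587,867,557.31 = INR 19,116,173.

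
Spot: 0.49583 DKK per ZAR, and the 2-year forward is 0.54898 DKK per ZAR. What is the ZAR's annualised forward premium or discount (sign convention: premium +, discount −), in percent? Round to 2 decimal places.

T = 2 years.
(F − S)/S = (0.54898 − 0.49583)/0.49583 = 0.1071940.
×(1/T) gives 5.36% p.a.

+5.36%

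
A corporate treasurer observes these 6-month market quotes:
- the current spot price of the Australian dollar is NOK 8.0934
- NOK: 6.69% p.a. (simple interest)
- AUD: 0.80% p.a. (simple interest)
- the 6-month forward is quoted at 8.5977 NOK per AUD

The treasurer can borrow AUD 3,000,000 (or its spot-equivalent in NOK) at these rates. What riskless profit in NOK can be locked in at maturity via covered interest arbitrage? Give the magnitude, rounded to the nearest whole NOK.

T = 6/12 years.
Keep in AUD, deliver into the forward: 3,000,000·1.004000·8.5977 = NOK 25,896,272.40.
Swap to NOK now, deposit: 3,000,000·8.0934·1.033450 = NOK 25,092,372.69.
The quoted forward overvalues AUD, so borrow NOK, buy AUD at spot, deposit the AUD at 0.80%, and sell the proceeds forward at 8.5977.
Profit = 25,896,272.40 − 25,092,372.69 = NOK 803,900.

NOK 803,900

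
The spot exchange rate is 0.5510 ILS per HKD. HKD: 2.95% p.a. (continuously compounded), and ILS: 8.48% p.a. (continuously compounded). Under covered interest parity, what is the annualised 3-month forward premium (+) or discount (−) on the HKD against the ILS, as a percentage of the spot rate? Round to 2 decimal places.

+5.57%

T = 3/12 years.
F = S · g_ILS/g_HKD = 0.551 × 1.0214263/1.0074023 = 0.5586704.
(F − S)/S ÷ T = (0.5586704 − 0.551)/0.551/(3/12) = 0.055683 → 5.57%.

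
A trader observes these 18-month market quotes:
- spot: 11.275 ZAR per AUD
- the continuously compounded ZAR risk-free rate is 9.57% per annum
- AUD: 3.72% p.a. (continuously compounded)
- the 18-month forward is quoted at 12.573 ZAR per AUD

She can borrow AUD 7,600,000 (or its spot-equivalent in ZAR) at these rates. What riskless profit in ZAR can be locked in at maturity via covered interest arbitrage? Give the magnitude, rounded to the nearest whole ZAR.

ZAR 2,120,829

T = 18/12 years.
Keep in AUD, deliver into the forward: 7,600,000·1.0573861854·12.573 = ZAR 101,038,325.47.
Swap to ZAR now, deposit: 7,600,000·11.275·1.1543645276 = ZAR 98,917,496.37.
The quoted forward overvalues AUD, so borrow ZAR, buy AUD at spot, deposit the AUD at 3.72%, and sell the proceeds forward at 12.573.
Arbitrage profit = |101,038,325.47 − 98,917,496.37| = ZAR 2,120,829.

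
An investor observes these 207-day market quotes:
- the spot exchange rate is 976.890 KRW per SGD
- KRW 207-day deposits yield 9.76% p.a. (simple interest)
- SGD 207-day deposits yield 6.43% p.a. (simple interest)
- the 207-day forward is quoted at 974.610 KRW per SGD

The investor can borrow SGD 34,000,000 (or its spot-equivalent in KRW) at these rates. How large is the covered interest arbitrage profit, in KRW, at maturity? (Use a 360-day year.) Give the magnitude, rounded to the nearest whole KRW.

KRW 716,356,152

T = 207/360 years.
Keep in SGD, deliver into the forward: 34,000,000·1.0369725·974.610 = KRW 34,361,888,119.65.
Swap to KRW now, deposit: 34,000,000·976.890·1.056120 = KRW 35,078,244,271.20.
The quoted forward undervalues SGD, so borrow SGD, convert to KRW at spot, deposit the KRW at 9.76%, and buy SGD forward at 974.610 to cover the loan.
The gap between the two covered legs is KRW 716,356,152.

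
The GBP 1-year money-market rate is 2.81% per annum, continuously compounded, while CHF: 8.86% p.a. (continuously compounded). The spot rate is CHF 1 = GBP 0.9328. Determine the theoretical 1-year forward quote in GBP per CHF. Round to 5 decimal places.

T = 1 year.
GBP accumulates by e^(0.0281×1) = 1.0284985.
CHF accumulates by e^(0.0886×1) = 1.0926435.
CIP: F = S · (grow GBP)/(grow CHF) = 0.9328 × 1.0284985/1.0926435 = 0.8780388 GBP per CHF.

0.87804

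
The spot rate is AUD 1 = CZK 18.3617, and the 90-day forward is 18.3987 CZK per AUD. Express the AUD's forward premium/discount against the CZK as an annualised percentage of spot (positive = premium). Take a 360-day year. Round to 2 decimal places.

T = 90/360 years.
AUD trades forward at +0.20151% vs spot over the period.
Annualise by dividing by T: 0.0020151 / (90/360) = 0.008060 → 0.81%.

+0.81%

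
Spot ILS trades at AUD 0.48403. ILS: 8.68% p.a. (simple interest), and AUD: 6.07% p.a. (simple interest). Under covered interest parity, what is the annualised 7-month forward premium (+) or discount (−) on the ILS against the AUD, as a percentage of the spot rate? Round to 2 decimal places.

T = 7/12 years.
F = S · g_AUD/g_ILS = 0.48403 × 1.0354083/1.0506333 = 0.47701580.
(F − S)/S ÷ T = (0.47701580 − 0.48403)/0.48403/(7/12) = -0.024842 → -2.48%.

-2.48%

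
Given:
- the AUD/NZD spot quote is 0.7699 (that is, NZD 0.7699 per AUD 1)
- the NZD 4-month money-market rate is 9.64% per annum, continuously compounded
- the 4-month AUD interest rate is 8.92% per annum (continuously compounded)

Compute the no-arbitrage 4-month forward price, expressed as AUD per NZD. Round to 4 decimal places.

1.2958

T = 4/12 years.
NZD accumulates by e^(0.0964×4/12) = 1.0326552.
AUD growth factor: e^(0.0892×4/12) = 1.0301798.
So F = 0.7699 × 1.0326552 / 1.0301798 = 0.7717500 (NZD/AUD).
Invert for AUD per NZD: 1 / 0.7717500 = 1.2958.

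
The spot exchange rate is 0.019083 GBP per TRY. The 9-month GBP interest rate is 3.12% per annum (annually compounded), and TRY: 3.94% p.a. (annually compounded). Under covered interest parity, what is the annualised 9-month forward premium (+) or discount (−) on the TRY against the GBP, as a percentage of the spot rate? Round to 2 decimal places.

-0.79%

T = 9/12 years.
CIP forward (GBP per TRY) = 0.019083 × 1.0233099/1.0294068 = 0.018969977.
(F − S)/S ÷ T = (0.018969977 − 0.019083)/0.019083/(9/12) = -0.007897 → -0.79%.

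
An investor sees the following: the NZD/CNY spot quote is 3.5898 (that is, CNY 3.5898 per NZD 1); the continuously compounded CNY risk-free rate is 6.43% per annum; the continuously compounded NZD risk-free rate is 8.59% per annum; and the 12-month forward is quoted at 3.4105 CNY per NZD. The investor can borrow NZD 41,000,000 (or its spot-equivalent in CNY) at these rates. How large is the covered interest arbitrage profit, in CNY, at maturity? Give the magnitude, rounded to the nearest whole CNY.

CNY 4,583,552

T = 1 year.
Invest the NZD and cover forward: 41,000,000 × 1.08969735312 × 3.4105 = CNY 152,372,925.74.
Convert at spot and invest in CNY: 41,000,000 × 3.5898 × 1.06641227446 = CNY 156,956,478.10.
The quoted forward undervalues NZD, so borrow NZD, convert to CNY at spot, deposit the CNY at 6.43%, and buy NZD forward at 3.4105 to cover the loan.
Arbitrage profit = |152,372,925.74 − 156,956,478.10| = CNY 4,583,552.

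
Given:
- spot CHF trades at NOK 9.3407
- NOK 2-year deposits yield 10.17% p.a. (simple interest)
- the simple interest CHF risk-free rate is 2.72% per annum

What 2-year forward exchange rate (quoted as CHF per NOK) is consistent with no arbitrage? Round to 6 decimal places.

0.093803

T = 2 years.
NOK growth factor: 1 + 0.1017×2 = 1.203400.
CHF accumulates by 1 + 0.0272×2 = 1.054400.
CIP: F = S · (grow NOK)/(grow CHF) = 9.3407 × 1.203400/1.054400 = 10.66066 NOK per CHF.
Invert for CHF per NOK: 1 / 10.66066 = 0.093803.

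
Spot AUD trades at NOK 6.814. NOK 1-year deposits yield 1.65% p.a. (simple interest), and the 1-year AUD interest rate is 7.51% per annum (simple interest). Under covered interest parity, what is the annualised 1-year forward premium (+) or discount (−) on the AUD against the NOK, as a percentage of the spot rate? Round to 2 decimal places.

-5.45%

T = 1 year.
CIP forward (NOK per AUD) = 6.814 × 1.016500/1.075100 = 6.442592.
Annualised premium = (F − S)/S × (1/T) = (6.442592 − 6.814)/6.814 ÷ 1 = -5.45%.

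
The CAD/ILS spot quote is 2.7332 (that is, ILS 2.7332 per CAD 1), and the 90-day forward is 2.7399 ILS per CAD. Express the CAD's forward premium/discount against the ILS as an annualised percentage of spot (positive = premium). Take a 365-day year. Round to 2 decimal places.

+0.99%

T = 90/365 years.
Period premium: (2.7399 − 2.7332)/2.7332 = 0.0024513.
Per annum: 0.0024513 / (90/365) = 0.009941 = 0.99%.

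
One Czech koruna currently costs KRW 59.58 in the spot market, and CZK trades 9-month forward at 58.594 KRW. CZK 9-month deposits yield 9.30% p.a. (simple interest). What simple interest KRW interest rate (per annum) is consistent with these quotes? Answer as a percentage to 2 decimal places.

T = 9/12 years.
CIP gives F = S · g_KRW/g_CZK, so g_KRW/g_CZK = 58.594/59.58 = 0.9834508.
The CZK side grows by 1 + 0.0930×9/12 = 1.069750.
So the KRW growth factor = 1.0520465.
r = (1.0520465 − 1)/(9/12) = 0.069395 → 6.94%.

6.94%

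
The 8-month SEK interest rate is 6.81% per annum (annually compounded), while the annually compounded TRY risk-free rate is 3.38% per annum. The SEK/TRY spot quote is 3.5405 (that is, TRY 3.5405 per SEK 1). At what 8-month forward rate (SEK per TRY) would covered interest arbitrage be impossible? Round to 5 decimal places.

0.28866

T = 8/12 years.
TRY growth factor: (1 + 0.0338)^(8/12) = 1.0224083.
Growth of 1 SEK over T: (1 + 0.0681)^(8/12) = 1.0448997.
Forward (TRY per SEK) = 3.5405 × 1.0224083 / 1.0448997 = 3.464291.
Quoted the other way: 1/3.464291 = 0.28866 SEK per TRY.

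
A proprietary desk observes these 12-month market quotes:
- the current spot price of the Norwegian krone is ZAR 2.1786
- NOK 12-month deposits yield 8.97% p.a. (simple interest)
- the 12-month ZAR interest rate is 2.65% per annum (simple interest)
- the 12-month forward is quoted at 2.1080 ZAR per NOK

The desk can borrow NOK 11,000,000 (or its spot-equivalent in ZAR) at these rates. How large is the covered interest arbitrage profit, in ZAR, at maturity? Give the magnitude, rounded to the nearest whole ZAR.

ZAR 668,302

T = 1 year.
Invest the NOK and cover forward: 11,000,000 × 1.089700 × 2.1080 = ZAR 25,267,963.60.
Convert at spot and invest in ZAR: 11,000,000 × 2.1786 × 1.026500 = ZAR 24,599,661.90.
The quoted forward overvalues NOK, so borrow ZAR, buy NOK at spot, deposit the NOK at 8.97%, and sell the proceeds forward at 2.1080.
Arbitrage profit = |25,267,963.60 − 24,599,661.90| = ZAR 668,302.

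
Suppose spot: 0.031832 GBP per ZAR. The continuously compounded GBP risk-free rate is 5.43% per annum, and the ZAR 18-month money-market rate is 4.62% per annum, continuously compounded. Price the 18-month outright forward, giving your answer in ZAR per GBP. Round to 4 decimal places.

31.0355

T = 18/12 years.
Growth of 1 GBP over T: e^(0.0543×18/12) = 1.08485897.
Growth of 1 ZAR over T: e^(0.0462×18/12) = 1.07175769.
So F = 0.031832 × 1.08485897 / 1.07175769 = 0.032221118 (GBP/ZAR).
Quoted the other way: 1/0.032221118 = 31.0355 ZAR per GBP.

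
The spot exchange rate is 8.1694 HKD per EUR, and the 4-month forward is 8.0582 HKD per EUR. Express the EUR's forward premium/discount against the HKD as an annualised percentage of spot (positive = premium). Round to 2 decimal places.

T = 4/12 years.
(F − S)/S = (8.0582 − 8.1694)/8.1694 = -0.0136118.
Annualise by dividing by T: -0.0136118 / (4/12) = -0.040835 → -4.08%.

-4.08%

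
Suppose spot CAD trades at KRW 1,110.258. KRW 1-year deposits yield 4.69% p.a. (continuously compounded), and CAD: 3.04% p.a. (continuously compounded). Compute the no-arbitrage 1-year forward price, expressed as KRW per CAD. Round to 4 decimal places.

1128.7292

T = 1 year.
KRW growth factor: e^(0.0469×1) = 1.0480172021.
CAD growth factor: e^(0.0304×1) = 1.0308667982.
CIP: F = S · (grow KRW)/(grow CAD) = 1110.258 × 1.0480172021/1.0308667982 = 1128.729226 KRW per CAD.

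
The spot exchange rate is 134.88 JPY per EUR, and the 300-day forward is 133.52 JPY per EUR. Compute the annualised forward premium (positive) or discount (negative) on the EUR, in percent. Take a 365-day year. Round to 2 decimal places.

T = 300/365 years.
Period premium: (133.52 − 134.88)/134.88 = -0.0100830.
Annualise by dividing by T: -0.0100830 / (300/365) = -0.012268 → -1.23%.

-1.23%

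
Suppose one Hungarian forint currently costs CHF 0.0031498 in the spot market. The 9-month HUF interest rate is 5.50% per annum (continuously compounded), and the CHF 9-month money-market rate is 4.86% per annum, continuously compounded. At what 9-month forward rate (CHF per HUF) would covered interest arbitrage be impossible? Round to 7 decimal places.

0.0031347

T = 9/12 years.
Growth of 1 CHF over T: e^(0.0486×9/12) = 1.0371224.
HUF accumulates by e^(0.0550×9/12) = 1.0421126.
Forward (CHF per HUF) = 0.0031498 × 1.0371224 / 1.0421126 = 0.003134717.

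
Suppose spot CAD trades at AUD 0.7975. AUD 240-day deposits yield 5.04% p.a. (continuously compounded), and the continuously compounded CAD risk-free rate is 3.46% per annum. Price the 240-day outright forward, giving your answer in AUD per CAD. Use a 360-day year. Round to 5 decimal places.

T = 240/360 years.
AUD growth factor: e^(0.0504×240/360) = 1.0341709.
Growth of 1 CAD over T: e^(0.0346×240/360) = 1.0233348.
So F = 0.7975 × 1.0341709 / 1.0233348 = 0.8059447 (AUD/CAD).

0.80594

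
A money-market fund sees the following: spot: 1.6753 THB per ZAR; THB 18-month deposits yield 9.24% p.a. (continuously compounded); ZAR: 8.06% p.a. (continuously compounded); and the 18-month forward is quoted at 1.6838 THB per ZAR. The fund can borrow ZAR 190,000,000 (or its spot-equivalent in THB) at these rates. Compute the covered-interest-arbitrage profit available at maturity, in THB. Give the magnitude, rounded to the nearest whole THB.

T = 18/12 years.
Keep in ZAR, deliver into the forward: 190,000,000·1.12851205552·1.6838 = THB 361,035,833.83.
Swap to THB now, deposit: 190,000,000·1.6753·1.14866454228 = THB 365,627,964.46.
The quoted forward undervalues ZAR, so borrow ZAR, convert to THB at spot, deposit the THB at 9.24%, and buy ZAR forward at 1.6838 to cover the loan.
The gap between the two covered legs is THB 4,592,131.

THB 4,592,131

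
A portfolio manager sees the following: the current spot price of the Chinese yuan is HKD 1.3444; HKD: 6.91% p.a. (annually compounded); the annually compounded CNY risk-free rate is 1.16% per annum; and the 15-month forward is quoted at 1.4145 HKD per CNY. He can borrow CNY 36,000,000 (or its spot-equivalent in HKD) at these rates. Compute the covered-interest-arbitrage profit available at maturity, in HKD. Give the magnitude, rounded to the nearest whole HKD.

HKD 952,878

T = 15/12 years.
Route A — deposit CNY, sell forward: 36,000,000 × 1.0145209643 × 1.4145 = HKD 51,661,436.54.
Route B — convert at spot, deposit HKD: 36,000,000 × 1.3444 × 1.0871085512 = HKD 52,614,314.50.
The quoted forward undervalues CNY, so borrow CNY, convert to HKD at spot, deposit the HKD at 6.91%, and buy CNY forward at 1.4145 to cover the loan.
Arbitrage profit = |51,661,436.54 − 52,614,314.50| = HKD 952,878.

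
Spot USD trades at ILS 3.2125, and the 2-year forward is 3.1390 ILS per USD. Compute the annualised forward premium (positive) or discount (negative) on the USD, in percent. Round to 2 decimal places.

-1.14%

T = 2 years.
(F − S)/S = (3.1390 − 3.2125)/3.2125 = -0.0228794.
×(1/T) gives -1.14% p.a.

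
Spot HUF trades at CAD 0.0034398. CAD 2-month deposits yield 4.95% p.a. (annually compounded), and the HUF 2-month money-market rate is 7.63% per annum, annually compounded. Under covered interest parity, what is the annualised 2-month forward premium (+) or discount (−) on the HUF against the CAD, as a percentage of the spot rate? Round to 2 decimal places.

-2.52%

T = 2/12 years.
F = S · g_CAD/g_HUF = 0.0034398 × 1.0080848/1.0123303 = 0.0034253742.
(F − S)/S ÷ T = (0.0034253742 − 0.0034398)/0.0034398/(2/12) = -0.025163 → -2.52%.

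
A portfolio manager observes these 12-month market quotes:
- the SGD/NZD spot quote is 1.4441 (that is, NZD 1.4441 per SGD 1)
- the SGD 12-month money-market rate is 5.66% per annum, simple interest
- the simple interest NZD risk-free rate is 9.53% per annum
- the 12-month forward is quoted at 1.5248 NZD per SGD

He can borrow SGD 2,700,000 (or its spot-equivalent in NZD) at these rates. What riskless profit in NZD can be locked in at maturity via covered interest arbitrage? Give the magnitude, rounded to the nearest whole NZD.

T = 1 year.
Route A — deposit SGD, sell forward: 2,700,000 × 1.056600 × 1.5248 = NZD 4,349,979.94.
Route B — convert at spot, deposit NZD: 2,700,000 × 1.4441 × 1.095300 = NZD 4,270,651.37.
The quoted forward overvalues SGD, so borrow NZD, buy SGD at spot, deposit the SGD at 5.66%, and sell the proceeds forward at 1.5248.
Profit = 4,349,979.94 − 4,270,651.37 = NZD 79,329.

NZD 79,329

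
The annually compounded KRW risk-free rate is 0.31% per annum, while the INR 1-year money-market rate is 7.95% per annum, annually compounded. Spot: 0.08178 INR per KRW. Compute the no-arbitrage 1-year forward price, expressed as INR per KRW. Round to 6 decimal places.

T = 1 year.
INR accumulates by (1 + 0.0795)^1 = 1.079500.
KRW accumulates by (1 + 0.0031)^1 = 1.003100.
CIP: F = S · (grow INR)/(grow KRW) = 0.08178 × 1.079500/1.003100 = 0.08800868 INR per KRW.

0.088009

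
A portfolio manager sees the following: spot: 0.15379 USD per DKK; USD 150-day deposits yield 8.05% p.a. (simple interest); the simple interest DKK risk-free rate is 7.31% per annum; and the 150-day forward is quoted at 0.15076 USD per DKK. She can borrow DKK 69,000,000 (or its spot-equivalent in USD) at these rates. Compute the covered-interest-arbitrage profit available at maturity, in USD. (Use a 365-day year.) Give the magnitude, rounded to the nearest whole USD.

USD 247,621

T = 150/365 years.
Route A — deposit DKK, sell forward: 69,000,000 × 1.0300410959 × 0.15076 = USD 10,714,940.70.
Route B — convert at spot, deposit USD: 69,000,000 × 0.15379 × 1.0330821918 = USD 10,962,562.01.
The quoted forward undervalues DKK, so borrow DKK, convert to USD at spot, deposit the USD at 8.05%, and buy DKK forward at 0.15076 to cover the loan.
Arbitrage profit = |10,714,940.70 − 10,962,562.01| = USD 247,621.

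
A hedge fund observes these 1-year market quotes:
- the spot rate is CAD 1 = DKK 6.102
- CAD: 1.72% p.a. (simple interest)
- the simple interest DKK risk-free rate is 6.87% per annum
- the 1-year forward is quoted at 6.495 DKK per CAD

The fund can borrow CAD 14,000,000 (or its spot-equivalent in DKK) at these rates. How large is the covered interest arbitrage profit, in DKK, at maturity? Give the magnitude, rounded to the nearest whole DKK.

DKK 1,197,092

T = 1 year.
Route A — deposit CAD, sell forward: 14,000,000 × 1.017200 × 6.495 = DKK 92,493,996.00.
Route B — convert at spot, deposit DKK: 14,000,000 × 6.102 × 1.068700 = DKK 91,296,903.60.
The quoted forward overvalues CAD, so borrow DKK, buy CAD at spot, deposit the CAD at 1.72%, and sell the proceeds forward at 6.495.
Profit = 92,493,996.00 − 91,296,903.60 = DKK 1,197,092.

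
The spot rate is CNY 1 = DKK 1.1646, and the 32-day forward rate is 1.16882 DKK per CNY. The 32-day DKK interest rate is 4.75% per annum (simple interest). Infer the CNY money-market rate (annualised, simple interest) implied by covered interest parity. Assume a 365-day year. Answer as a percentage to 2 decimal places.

0.61%

T = 32/365 years.
By CIP, F/S equals the DKK-to-CNY growth ratio: 1.16882/1.1646 = 1.0036236.
The DKK side grows by 1 + 0.0475×32/365 = 1.0041644.
That pins the CNY growth at 1.0005388.
(1.0005388 − 1)/T = 0.006146, i.e. 0.61%.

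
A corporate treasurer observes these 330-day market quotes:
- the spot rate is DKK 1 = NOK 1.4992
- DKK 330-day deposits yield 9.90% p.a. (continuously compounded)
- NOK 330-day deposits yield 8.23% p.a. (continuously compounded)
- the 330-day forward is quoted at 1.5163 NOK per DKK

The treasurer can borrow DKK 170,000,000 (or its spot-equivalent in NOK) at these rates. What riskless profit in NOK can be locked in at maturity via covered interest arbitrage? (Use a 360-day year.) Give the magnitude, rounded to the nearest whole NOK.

NOK 7,422,788

T = 330/360 years.
Invest the DKK and cover forward: 170,000,000 × 1.09499522223 × 1.5163 = NOK 282,258,013.43.
Convert at spot and invest in NOK: 170,000,000 × 1.4992 × 1.07836032153 = NOK 274,835,224.99.
The quoted forward overvalues DKK, so borrow NOK, buy DKK at spot, deposit the DKK at 9.90%, and sell the proceeds forward at 1.5163.
Profit = 282,258,013.43 − 274,835,224.99 = NOK 7,422,788.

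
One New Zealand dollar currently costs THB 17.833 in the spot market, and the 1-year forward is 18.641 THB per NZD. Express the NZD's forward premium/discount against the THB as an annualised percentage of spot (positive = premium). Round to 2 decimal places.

+4.53%

T = 1 year.
Period premium: (18.641 − 17.833)/17.833 = 0.0453093.
×(1/T) gives 4.53% p.a.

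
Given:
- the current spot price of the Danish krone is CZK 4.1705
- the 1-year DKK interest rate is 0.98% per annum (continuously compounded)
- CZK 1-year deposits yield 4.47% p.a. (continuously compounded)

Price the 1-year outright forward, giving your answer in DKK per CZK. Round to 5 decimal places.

0.23156

T = 1 year.
CZK growth factor: e^(0.0447×1) = 1.0457141.
DKK growth factor: e^(0.0098×1) = 1.0098482.
So F = 4.1705 × 1.0457141 / 1.0098482 = 4.318620 (CZK/DKK).
Quoted the other way: 1/4.318620 = 0.23156 DKK per CZK.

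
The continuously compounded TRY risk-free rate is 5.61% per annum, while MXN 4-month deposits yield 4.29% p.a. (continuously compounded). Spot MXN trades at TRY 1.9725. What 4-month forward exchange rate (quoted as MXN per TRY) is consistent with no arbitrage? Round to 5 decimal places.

T = 4/12 years.
Growth of 1 TRY over T: e^(0.0561×4/12) = 1.0188759.
MXN accumulates by e^(0.0429×4/12) = 1.0144027.
Forward (TRY per MXN) = 1.9725 × 1.0188759 / 1.0144027 = 1.981198.
Quoted the other way: 1/1.981198 = 0.50475 MXN per TRY.

0.50475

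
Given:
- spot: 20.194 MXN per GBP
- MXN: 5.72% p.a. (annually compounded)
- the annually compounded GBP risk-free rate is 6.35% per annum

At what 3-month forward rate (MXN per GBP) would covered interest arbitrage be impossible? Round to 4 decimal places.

T = 3/12 years.
MXN growth factor: (1 + 0.0572)^(3/12) = 1.01400311.
GBP growth factor: (1 + 0.0635)^(3/12) = 1.0155104.
Forward (MXN per GBP) = 20.194 × 1.01400311 / 1.0155104 = 20.164027.

20.1640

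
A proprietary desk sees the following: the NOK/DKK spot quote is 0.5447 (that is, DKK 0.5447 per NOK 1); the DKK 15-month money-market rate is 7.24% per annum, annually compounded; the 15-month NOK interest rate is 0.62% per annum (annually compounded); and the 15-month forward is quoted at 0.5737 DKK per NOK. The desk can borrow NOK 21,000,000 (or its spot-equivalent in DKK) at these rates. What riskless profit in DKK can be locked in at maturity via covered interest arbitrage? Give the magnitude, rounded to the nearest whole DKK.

DKK 341,965

T = 15/12 years.
Keep in NOK, deliver into the forward: 21,000,000·1.007755997·0.5737 = DKK 12,141,141.93.
Swap to DKK now, deposit: 21,000,000·0.5447·1.0913046523 = DKK 12,483,106.53.
The quoted forward undervalues NOK, so borrow NOK, convert to DKK at spot, deposit the DKK at 7.24%, and buy NOK forward at 0.5737 to cover the loan.
Profit = 12,483,106.53 − 12,141,141.93 = DKK 341,965.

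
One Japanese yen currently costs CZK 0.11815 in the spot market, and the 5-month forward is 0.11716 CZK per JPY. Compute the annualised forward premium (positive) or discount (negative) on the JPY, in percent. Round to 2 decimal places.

-2.01%

T = 5/12 years.
JPY trades forward at -0.83792% vs spot over the period.
×(1/T) gives -2.01% p.a.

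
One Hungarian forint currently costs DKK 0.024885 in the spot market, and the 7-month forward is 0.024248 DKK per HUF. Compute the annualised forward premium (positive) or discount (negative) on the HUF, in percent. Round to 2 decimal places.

T = 7/12 years.
(F − S)/S = (0.024248 − 0.024885)/0.024885 = -0.0255977.
×(1/T) gives -4.39% p.a.

-4.39%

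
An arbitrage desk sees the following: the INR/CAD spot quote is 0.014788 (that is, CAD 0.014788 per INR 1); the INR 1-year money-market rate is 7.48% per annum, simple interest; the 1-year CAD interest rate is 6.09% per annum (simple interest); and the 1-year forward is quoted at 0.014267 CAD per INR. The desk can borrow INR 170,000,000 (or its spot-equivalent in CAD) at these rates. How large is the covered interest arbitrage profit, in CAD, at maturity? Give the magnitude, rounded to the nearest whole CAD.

CAD 60,251

T = 1 year.
Invest the INR and cover forward: 170,000,000 × 1.074800 × 0.014267 = CAD 2,606,809.17.
Convert at spot and invest in CAD: 170,000,000 × 0.014788 × 1.060900 = CAD 2,667,060.16.
The quoted forward undervalues INR, so borrow INR, convert to CAD at spot, deposit the CAD at 6.09%, and buy INR forward at 0.014267 to cover the loan.
Profit = 2,667,060.16 − 2,606,809.17 = CAD 60,251.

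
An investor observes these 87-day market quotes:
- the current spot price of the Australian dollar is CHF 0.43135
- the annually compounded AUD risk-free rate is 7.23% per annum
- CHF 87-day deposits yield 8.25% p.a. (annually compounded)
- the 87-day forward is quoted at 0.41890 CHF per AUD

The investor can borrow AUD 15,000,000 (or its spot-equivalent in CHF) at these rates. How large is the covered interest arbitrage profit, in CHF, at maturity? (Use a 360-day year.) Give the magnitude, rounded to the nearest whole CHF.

T = 87/360 years.
Invest the AUD and cover forward: 15,000,000 × 1.017012851 × 0.41890 = CHF 6,390,400.25.
Convert at spot and invest in CHF: 15,000,000 × 0.43135 × 1.019342371 = CHF 6,595,399.98.
The quoted forward undervalues AUD, so borrow AUD, convert to CHF at spot, deposit the CHF at 8.25%, and buy AUD forward at 0.41890 to cover the loan.
Profit = 6,595,399.98 − 6,390,400.25 = CHF 205,000.

CHF 205,000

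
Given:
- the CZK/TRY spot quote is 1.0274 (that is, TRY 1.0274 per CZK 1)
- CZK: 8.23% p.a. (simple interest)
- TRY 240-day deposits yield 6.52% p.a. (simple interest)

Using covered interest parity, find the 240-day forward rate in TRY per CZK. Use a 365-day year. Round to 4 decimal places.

1.0164

T = 240/365 years.
TRY growth factor: 1 + 0.0652×240/365 = 1.0428712.
CZK accumulates by 1 + 0.0823×240/365 = 1.0541151.
Forward (TRY per CZK) = 1.0274 × 1.0428712 / 1.0541151 = 1.016441.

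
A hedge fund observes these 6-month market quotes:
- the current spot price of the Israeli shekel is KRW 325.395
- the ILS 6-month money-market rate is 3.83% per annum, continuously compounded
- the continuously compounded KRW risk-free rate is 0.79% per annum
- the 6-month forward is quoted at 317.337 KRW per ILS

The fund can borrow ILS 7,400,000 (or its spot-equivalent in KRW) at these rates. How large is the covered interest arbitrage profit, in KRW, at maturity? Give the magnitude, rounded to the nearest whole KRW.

T = 6/12 years.
Keep in ILS, deliver into the forward: 7,400,000·1.019334537331·317.337 = KRW 2,393,696,974.14.
Swap to KRW now, deposit: 7,400,000·325.395·1.003957811532 = KRW 2,417,453,105.42.
The quoted forward undervalues ILS, so borrow ILS, convert to KRW at spot, deposit the KRW at 0.79%, and buy ILS forward at 317.337 to cover the loan.
Arbitrage profit = |2,393,696,974.14 − 2,417,453,105.42| = KRW 23,756,131.

KRW 23,756,131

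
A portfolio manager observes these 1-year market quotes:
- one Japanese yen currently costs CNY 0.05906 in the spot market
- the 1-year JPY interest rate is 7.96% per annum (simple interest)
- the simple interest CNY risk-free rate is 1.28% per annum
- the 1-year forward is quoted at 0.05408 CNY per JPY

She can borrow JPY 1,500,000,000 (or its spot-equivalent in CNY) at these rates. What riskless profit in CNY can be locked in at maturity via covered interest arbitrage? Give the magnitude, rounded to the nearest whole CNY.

CNY 2,146,800

T = 1 year.
Keep in JPY, deliver into the forward: 1,500,000,000·1.079600·0.05408 = CNY 87,577,152.00.
Swap to CNY now, deposit: 1,500,000,000·0.05906·1.012800 = CNY 89,723,952.00.
The quoted forward undervalues JPY, so borrow JPY, convert to CNY at spot, deposit the CNY at 1.28%, and buy JPY forward at 0.05408 to cover the loan.
Profit = 89,723,952.00 − 87,577,152.00 = CNY 2,146,800.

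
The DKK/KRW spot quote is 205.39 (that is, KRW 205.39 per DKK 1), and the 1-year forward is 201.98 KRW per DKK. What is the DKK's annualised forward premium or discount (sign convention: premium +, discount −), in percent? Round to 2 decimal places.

-1.66%

T = 1 year.
Period premium: (201.98 − 205.39)/205.39 = -0.0166026.
×(1/T) gives -1.66% p.a.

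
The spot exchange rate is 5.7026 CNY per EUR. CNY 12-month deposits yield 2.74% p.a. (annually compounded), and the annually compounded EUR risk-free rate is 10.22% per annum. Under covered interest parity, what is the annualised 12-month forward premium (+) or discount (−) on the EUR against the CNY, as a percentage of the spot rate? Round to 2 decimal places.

T = 1 year.
F = S · g_CNY/g_EUR = 5.7026 × 1.027400/1.102200 = 5.3155972.
Annualised premium = (F − S)/S × (1/T) = (5.3155972 − 5.7026)/5.7026 ÷ 1 = -6.79%.

-6.79%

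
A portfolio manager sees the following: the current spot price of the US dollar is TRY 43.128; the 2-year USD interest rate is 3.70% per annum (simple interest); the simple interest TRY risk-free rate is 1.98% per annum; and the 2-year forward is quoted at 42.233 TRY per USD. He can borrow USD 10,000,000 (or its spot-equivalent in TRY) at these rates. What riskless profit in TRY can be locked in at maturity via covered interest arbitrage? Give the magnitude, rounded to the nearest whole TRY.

TRY 5,223,732

T = 2 years.
Route A — deposit USD, sell forward: 10,000,000 × 1.074000 × 42.233 = TRY 453,582,420.00.
Route B — convert at spot, deposit TRY: 10,000,000 × 43.128 × 1.039600 = TRY 448,358,688.00.
The quoted forward overvalues USD, so borrow TRY, buy USD at spot, deposit the USD at 3.70%, and sell the proceeds forward at 42.233.
Profit = 453,582,420.00 − 448,358,688.00 = TRY 5,223,732.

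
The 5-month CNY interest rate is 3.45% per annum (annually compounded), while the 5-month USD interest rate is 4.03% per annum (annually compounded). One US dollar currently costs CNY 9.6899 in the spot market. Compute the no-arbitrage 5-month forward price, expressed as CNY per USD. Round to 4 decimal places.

9.6674

T = 5/12 years.
CNY accumulates by (1 + 0.0345)^(5/12) = 1.0142329.
USD growth factor: (1 + 0.0403)^(5/12) = 1.0165984.
So F = 9.6899 × 1.0142329 / 1.0165984 = 9.667353 (CNY/USD).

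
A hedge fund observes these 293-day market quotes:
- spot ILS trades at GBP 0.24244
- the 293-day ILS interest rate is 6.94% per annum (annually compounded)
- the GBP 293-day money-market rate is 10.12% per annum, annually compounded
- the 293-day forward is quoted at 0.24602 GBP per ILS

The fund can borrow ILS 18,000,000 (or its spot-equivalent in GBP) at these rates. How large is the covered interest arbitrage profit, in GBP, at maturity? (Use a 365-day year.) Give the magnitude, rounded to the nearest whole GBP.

GBP 41,609

T = 293/365 years.
Keep in ILS, deliver into the forward: 18,000,000·1.055338981·0.24602 = GBP 4,673,420.93.
Swap to GBP now, deposit: 18,000,000·0.24244·1.080457439 = GBP 4,715,029.83.
The quoted forward undervalues ILS, so borrow ILS, convert to GBP at spot, deposit the GBP at 10.12%, and buy ILS forward at 0.24602 to cover the loan.
Profit = 4,715,029.83 − 4,673,420.93 = GBP 41,609.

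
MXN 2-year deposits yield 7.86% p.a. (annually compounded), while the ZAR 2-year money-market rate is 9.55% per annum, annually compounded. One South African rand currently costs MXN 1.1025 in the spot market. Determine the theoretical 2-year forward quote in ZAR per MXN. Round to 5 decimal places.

T = 2 years.
MXN accumulates by (1 + 0.0786)^2 = 1.163378.
ZAR accumulates by (1 + 0.0955)^2 = 1.2001202.
CIP: F = S · (grow MXN)/(grow ZAR) = 1.1025 × 1.163378/1.2001202 = 1.068746 MXN per ZAR.
Quoted the other way: 1/1.068746 = 0.93568 ZAR per MXN.

0.93568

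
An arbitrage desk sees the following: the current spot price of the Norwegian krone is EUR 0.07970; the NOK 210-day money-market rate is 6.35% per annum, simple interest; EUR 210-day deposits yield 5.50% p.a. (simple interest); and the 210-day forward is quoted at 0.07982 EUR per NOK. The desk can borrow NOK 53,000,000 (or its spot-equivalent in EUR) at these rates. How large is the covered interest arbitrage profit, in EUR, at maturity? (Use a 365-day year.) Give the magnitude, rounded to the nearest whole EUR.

T = 210/365 years.
Keep in NOK, deliver into the forward: 53,000,000·1.036534247·0.07982 = EUR 4,385,016.67.
Swap to EUR now, deposit: 53,000,000·0.07970·1.031643836 = EUR 4,357,766.73.
The quoted forward overvalues NOK, so borrow EUR, buy NOK at spot, deposit the NOK at 6.35%, and sell the proceeds forward at 0.07982.
Arbitrage profit = |4,385,016.67 − 4,357,766.73| = EUR 27,250.

EUR 27,250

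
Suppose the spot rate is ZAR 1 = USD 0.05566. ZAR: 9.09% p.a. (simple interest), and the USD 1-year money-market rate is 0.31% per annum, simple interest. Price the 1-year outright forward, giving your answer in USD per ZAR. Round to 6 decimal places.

T = 1 year.
Growth of 1 USD over T: 1 + 0.0031×1 = 1.003100.
ZAR accumulates by 1 + 0.0909×1 = 1.090900.
Forward (USD per ZAR) = 0.05566 × 1.003100 / 1.090900 = 0.05118026.

0.051180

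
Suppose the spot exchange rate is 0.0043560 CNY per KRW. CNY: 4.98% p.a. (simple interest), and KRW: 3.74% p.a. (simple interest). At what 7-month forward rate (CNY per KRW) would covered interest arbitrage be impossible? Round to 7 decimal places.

0.0043868

T = 7/12 years.
CNY accumulates by 1 + 0.0498×7/12 = 1.029050.
KRW accumulates by 1 + 0.0374×7/12 = 1.0218167.
So F = 0.004356 × 1.029050 / 1.0218167 = 0.004386836 (CNY/KRW).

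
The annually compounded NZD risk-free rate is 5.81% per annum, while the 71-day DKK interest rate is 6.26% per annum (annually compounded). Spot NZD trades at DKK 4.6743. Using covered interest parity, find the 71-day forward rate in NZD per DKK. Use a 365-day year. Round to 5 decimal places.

0.21376

T = 71/365 years.
DKK accumulates by (1 + 0.0626)^(71/365) = 1.0118811.
NZD growth factor: (1 + 0.0581)^(71/365) = 1.0110461.
Forward (DKK per NZD) = 4.6743 × 1.0118811 / 1.0110461 = 4.678160.
Quoted the other way: 1/4.678160 = 0.21376 NZD per DKK.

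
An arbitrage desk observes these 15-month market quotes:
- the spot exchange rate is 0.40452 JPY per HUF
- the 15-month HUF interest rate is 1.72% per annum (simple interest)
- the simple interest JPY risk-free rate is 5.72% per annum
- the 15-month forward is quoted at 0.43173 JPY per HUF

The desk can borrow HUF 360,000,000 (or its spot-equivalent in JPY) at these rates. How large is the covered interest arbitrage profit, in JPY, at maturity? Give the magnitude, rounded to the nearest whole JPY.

T = 15/12 years.
Route A — deposit HUF, sell forward: 360,000,000 × 1.021500 × 0.43173 = JPY 158,764,390.20.
Route B — convert at spot, deposit JPY: 360,000,000 × 0.40452 × 1.071500 = JPY 156,039,544.80.
The quoted forward overvalues HUF, so borrow JPY, buy HUF at spot, deposit the HUF at 1.72%, and sell the proceeds forward at 0.43173.
The gap between the two covered legs is JPY 2,724,845.

JPY 2,724,845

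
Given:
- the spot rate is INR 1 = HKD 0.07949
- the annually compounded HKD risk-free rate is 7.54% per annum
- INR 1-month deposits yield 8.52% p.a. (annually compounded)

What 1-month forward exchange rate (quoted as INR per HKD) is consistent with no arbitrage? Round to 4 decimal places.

T = 1/12 years.
Growth of 1 HKD over T: (1 + 0.0754)^(1/12) = 1.00607611.
INR growth factor: (1 + 0.0852)^(1/12) = 1.00683696.
CIP: F = S · (grow HKD)/(grow INR) = 0.07949 × 1.00607611/1.00683696 = 0.079429931 HKD per INR.
Quoted the other way: 1/0.079429931 = 12.5897 INR per HKD.

12.5897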